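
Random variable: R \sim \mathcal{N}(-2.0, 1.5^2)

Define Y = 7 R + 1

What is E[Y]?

For Y = 7R + 1:
E[Y] = 7 * E[R] + 1
E[R] = -2.0 = -2
E[Y] = 7 * (-2) + 1 = -13

-13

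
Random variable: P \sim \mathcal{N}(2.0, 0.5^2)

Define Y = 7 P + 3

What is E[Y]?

For Y = 7P + 3:
E[Y] = 7 * E[P] + 3
E[P] = 2.0 = 2
E[Y] = 7 * 2 + 3 = 17

17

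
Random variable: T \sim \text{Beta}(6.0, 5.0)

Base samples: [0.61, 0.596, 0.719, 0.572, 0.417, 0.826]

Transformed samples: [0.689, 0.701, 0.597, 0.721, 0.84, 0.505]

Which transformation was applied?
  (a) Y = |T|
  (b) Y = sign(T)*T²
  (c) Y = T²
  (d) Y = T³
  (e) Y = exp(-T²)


Checking option (e) Y = exp(-T²):
  T = 0.61 -> Y = 0.689 ✓
  T = 0.596 -> Y = 0.701 ✓
  T = 0.719 -> Y = 0.597 ✓
All samples match this transformation.

(e) exp(-T²)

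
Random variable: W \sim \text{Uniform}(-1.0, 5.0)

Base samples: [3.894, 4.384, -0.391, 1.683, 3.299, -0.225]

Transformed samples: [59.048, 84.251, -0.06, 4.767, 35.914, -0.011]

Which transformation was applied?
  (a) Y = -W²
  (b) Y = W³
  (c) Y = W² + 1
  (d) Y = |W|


Checking option (b) Y = W³:
  W = 3.894 -> Y = 59.048 ✓
  W = 4.384 -> Y = 84.251 ✓
  W = -0.391 -> Y = -0.06 ✓
All samples match this transformation.

(b) W³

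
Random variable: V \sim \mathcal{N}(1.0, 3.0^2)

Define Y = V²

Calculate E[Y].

Using E[X²] = Var(X) + (E[X])²:
E[V] = 1
Var(V) = 3.0^2 = 9
E[V²] = 9 + 1² = 9 + 1 = 10

10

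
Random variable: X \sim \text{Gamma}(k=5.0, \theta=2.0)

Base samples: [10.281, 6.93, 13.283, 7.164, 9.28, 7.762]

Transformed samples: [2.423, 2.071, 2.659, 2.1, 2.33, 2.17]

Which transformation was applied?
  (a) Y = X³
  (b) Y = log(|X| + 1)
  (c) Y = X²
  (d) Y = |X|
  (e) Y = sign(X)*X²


Checking option (b) Y = log(|X| + 1):
  X = 10.281 -> Y = 2.423 ✓
  X = 6.93 -> Y = 2.071 ✓
  X = 13.283 -> Y = 2.659 ✓
All samples match this transformation.

(b) log(|X| + 1)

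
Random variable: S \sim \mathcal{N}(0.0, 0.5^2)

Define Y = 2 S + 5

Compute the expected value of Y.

For Y = 2S + 5:
E[Y] = 2 * E[S] + 5
E[S] = 0.0 = 0
E[Y] = 2 * 0 + 5 = 5

5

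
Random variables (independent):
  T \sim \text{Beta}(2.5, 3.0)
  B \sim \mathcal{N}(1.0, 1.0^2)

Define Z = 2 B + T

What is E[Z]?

E[Z] = 1*E[T] + 2*E[B]
E[T] = 0.45454545
E[B] = 1
E[Z] = 1*0.45454545 + 2*1 = 2.4545455

2.4545455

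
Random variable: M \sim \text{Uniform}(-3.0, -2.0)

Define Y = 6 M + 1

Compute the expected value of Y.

For Y = 6M + 1:
E[Y] = 6 * E[M] + 1
E[M] = (-3 - 2)/2 = -2.5
E[Y] = 6 * (-2.5) + 1 = -14

-14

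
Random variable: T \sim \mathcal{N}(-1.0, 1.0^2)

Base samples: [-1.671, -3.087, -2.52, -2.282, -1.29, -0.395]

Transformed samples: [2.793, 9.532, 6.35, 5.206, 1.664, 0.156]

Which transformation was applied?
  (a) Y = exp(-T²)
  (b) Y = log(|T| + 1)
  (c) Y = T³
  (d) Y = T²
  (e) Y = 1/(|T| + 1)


Checking option (d) Y = T²:
  T = -1.671 -> Y = 2.793 ✓
  T = -3.087 -> Y = 9.532 ✓
  T = -2.52 -> Y = 6.35 ✓
All samples match this transformation.

(d) T²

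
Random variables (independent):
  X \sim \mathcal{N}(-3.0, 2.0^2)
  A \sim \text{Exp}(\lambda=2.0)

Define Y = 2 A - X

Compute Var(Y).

For independent RVs: Var(aX + bY) = a²Var(X) + b²Var(Y)
Var(X) = 4
Var(A) = 0.25
Var(Y) = (-1)²*4 + 2²*0.25
= 1*4 + 4*0.25 = 5

5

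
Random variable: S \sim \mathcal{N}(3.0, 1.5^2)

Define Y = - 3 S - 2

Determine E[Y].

For Y = -3S - 2:
E[Y] = -3 * E[S] - 2
E[S] = 3.0 = 3
E[Y] = -3 * 3 - 2 = -11

-11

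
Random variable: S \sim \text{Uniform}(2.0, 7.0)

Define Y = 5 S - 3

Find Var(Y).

For Y = aS + b: Var(Y) = a² * Var(S)
Var(S) = (7 - 2)^2/12 = 2.0833333
Var(Y) = 5² * 2.0833333 = 25 * 2.0833333 = 52.083333

52.083333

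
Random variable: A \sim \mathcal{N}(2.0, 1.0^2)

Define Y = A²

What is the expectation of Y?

E[A²] = Var(A) + (E[A])² = 1 + 4 = 5

5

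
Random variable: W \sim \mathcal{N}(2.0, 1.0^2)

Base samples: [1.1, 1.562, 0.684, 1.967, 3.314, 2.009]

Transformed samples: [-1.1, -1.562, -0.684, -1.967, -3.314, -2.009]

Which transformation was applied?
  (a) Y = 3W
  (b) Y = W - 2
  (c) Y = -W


Checking option (c) Y = -W:
  W = 1.1 -> Y = -1.1 ✓
  W = 1.562 -> Y = -1.562 ✓
  W = 0.684 -> Y = -0.684 ✓
All samples match this transformation.

(c) -W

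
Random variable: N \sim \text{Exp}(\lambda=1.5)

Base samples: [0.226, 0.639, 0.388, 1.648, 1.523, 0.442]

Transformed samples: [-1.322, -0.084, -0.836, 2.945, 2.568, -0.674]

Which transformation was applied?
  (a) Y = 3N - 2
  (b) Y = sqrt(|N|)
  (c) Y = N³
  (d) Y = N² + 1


Checking option (a) Y = 3N - 2:
  N = 0.226 -> Y = -1.322 ✓
  N = 0.639 -> Y = -0.084 ✓
  N = 0.388 -> Y = -0.836 ✓
All samples match this transformation.

(a) 3N - 2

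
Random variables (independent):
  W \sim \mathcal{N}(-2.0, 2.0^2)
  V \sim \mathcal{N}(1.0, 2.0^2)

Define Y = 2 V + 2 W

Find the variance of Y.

For independent RVs: Var(aX + bY) = a²Var(X) + b²Var(Y)
Var(W) = 4
Var(V) = 4
Var(Y) = 2²*4 + 2²*4
= 4*4 + 4*4 = 32

32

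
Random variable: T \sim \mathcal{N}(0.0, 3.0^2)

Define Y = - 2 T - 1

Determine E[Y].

For Y = -2T - 1:
E[Y] = -2 * E[T] - 1
E[T] = 0.0 = 0
E[Y] = -2 * 0 - 1 = -1

-1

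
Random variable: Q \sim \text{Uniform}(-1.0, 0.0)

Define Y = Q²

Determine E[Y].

Using E[X²] = Var(X) + (E[X])²:
E[Q] = -0.5
Var(Q) = (0 + 1)^2/12 = 0.083333333
E[Q²] = 0.083333333 + (-0.5)² = 0.083333333 + 0.25 = 0.33333333

0.33333333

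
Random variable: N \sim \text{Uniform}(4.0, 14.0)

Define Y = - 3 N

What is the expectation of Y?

For Y = -3N:
E[Y] = -3 * E[N]
E[N] = (4 + 14)/2 = 9
E[Y] = -3 * 9 = -27

-27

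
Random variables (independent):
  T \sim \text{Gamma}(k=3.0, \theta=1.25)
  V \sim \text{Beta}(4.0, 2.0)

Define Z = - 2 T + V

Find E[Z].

E[Z] = -2*E[T] + 1*E[V]
E[T] = 3.75
E[V] = 0.66666667
E[Z] = -2*3.75 + 1*0.66666667 = -6.8333333

-6.8333333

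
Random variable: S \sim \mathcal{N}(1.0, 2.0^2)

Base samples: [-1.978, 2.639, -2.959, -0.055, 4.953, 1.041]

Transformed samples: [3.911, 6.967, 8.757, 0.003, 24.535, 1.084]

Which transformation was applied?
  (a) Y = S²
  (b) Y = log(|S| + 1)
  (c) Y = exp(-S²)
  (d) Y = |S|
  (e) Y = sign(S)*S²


Checking option (a) Y = S²:
  S = -1.978 -> Y = 3.911 ✓
  S = 2.639 -> Y = 6.967 ✓
  S = -2.959 -> Y = 8.757 ✓
All samples match this transformation.

(a) S²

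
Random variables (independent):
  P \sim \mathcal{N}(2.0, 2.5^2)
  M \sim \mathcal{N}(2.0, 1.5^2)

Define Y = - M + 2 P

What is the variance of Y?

For independent RVs: Var(aX + bY) = a²Var(X) + b²Var(Y)
Var(P) = 6.25
Var(M) = 2.25
Var(Y) = 2²*6.25 + (-1)²*2.25
= 4*6.25 + 1*2.25 = 27.25

27.25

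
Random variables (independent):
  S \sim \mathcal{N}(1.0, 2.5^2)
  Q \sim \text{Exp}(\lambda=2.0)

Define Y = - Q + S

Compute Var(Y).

For independent RVs: Var(aX + bY) = a²Var(X) + b²Var(Y)
Var(S) = 6.25
Var(Q) = 0.25
Var(Y) = 1²*6.25 + (-1)²*0.25
= 1*6.25 + 1*0.25 = 6.5

6.5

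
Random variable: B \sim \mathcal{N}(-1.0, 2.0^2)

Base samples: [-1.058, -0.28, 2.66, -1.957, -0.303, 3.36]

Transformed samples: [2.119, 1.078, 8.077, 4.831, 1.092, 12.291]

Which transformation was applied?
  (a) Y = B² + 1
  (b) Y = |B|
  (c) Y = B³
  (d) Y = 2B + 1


Checking option (a) Y = B² + 1:
  B = -1.058 -> Y = 2.119 ✓
  B = -0.28 -> Y = 1.078 ✓
  B = 2.66 -> Y = 8.077 ✓
All samples match this transformation.

(a) B² + 1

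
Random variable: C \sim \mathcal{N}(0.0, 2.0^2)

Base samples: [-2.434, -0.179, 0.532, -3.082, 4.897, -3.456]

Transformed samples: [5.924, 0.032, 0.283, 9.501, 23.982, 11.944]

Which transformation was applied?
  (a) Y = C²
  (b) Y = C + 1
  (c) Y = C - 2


Checking option (a) Y = C²:
  C = -2.434 -> Y = 5.924 ✓
  C = -0.179 -> Y = 0.032 ✓
  C = 0.532 -> Y = 0.283 ✓
All samples match this transformation.

(a) C²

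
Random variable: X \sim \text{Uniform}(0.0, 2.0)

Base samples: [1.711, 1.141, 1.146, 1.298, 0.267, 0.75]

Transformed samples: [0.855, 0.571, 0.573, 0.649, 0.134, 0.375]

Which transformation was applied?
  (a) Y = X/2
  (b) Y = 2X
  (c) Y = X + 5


Checking option (a) Y = X/2:
  X = 1.711 -> Y = 0.855 ✓
  X = 1.141 -> Y = 0.571 ✓
  X = 1.146 -> Y = 0.573 ✓
All samples match this transformation.

(a) X/2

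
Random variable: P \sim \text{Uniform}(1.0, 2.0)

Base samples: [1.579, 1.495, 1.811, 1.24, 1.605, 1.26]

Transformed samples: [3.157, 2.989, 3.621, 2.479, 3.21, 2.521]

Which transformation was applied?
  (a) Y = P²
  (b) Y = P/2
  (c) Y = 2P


Checking option (c) Y = 2P:
  P = 1.579 -> Y = 3.157 ✓
  P = 1.495 -> Y = 2.989 ✓
  P = 1.811 -> Y = 3.621 ✓
All samples match this transformation.

(c) 2P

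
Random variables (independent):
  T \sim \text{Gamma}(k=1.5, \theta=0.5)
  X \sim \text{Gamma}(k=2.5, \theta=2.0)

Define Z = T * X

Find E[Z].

For independent RVs: E[XY] = E[X]*E[Y]
E[T] = 0.75
E[X] = 5
E[Z] = 0.75 * 5 = 3.75

3.75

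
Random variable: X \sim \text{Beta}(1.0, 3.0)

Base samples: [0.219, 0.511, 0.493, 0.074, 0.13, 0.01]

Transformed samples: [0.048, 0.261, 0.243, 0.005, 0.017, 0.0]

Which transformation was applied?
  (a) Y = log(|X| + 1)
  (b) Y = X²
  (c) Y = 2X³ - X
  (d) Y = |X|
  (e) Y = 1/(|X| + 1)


Checking option (b) Y = X²:
  X = 0.219 -> Y = 0.048 ✓
  X = 0.511 -> Y = 0.261 ✓
  X = 0.493 -> Y = 0.243 ✓
All samples match this transformation.

(b) X²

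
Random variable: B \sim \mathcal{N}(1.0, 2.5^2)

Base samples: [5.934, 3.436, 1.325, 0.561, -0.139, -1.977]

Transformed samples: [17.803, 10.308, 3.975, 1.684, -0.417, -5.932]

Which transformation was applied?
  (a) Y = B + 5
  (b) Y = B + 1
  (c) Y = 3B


Checking option (c) Y = 3B:
  B = 5.934 -> Y = 17.803 ✓
  B = 3.436 -> Y = 10.308 ✓
  B = 1.325 -> Y = 3.975 ✓
All samples match this transformation.

(c) 3B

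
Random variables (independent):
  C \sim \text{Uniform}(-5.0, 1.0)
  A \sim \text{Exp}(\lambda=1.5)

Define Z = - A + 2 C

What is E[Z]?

E[Z] = 2*E[C] - 1*E[A]
E[C] = -2
E[A] = 0.66666667
E[Z] = 2*(-2) - 1*0.66666667 = -4.6666667

-4.6666667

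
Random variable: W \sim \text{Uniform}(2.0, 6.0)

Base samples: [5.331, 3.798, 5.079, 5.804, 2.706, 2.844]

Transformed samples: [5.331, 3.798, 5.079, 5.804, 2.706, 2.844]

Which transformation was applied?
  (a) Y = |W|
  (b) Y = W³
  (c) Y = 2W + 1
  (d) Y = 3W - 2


Checking option (a) Y = |W|:
  W = 5.331 -> Y = 5.331 ✓
  W = 3.798 -> Y = 3.798 ✓
  W = 5.079 -> Y = 5.079 ✓
All samples match this transformation.

(a) |W|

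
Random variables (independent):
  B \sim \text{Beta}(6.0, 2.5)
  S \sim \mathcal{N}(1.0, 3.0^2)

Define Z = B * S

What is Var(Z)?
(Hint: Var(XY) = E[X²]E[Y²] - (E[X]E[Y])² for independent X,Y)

Var(XY) = E[X²]E[Y²] - (E[X]E[Y])²
E[B] = 0.70588235, Var(B) = 0.021853943
E[S] = 1, Var(S) = 9
E[B²] = 0.021853943 + 0.70588235² = 0.52012384
E[S²] = 9 + 1² = 10
Var(Z) = 0.52012384*10 - (0.70588235*1)²
= 5.2012384 - 0.4982699 = 4.7029685

4.7029685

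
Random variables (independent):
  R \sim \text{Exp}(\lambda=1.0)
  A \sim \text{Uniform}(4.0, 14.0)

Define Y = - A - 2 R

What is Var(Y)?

For independent RVs: Var(aX + bY) = a²Var(X) + b²Var(Y)
Var(R) = 1
Var(A) = 8.3333333
Var(Y) = (-2)²*1 + (-1)²*8.3333333
= 4*1 + 1*8.3333333 = 12.333333

12.333333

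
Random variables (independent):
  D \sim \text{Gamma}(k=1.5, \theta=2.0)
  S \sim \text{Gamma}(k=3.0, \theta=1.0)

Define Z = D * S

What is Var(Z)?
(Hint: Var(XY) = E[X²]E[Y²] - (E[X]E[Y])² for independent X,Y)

Var(XY) = E[X²]E[Y²] - (E[X]E[Y])²
E[D] = 3, Var(D) = 6
E[S] = 3, Var(S) = 3
E[D²] = 6 + 3² = 15
E[S²] = 3 + 3² = 12
Var(Z) = 15*12 - (3*3)²
= 180 - 81 = 99

99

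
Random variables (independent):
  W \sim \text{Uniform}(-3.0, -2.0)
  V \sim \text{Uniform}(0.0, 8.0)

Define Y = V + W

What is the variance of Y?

For independent RVs: Var(aX + bY) = a²Var(X) + b²Var(Y)
Var(W) = 0.083333333
Var(V) = 5.3333333
Var(Y) = 1²*0.083333333 + 1²*5.3333333
= 1*0.083333333 + 1*5.3333333 = 5.4166667

5.4166667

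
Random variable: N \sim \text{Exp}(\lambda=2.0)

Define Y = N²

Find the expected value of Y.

E[N²] = Var(N) + (E[N])² = 0.25 + 0.25 = 0.5

0.5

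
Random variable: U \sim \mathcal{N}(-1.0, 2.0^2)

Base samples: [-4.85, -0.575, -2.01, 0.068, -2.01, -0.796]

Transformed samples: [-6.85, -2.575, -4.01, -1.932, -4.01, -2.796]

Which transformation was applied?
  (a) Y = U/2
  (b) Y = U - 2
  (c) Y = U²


Checking option (b) Y = U - 2:
  U = -4.85 -> Y = -6.85 ✓
  U = -0.575 -> Y = -2.575 ✓
  U = -2.01 -> Y = -4.01 ✓
All samples match this transformation.

(b) U - 2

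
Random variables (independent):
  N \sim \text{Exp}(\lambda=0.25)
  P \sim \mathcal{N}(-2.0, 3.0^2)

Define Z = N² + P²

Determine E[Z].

E[Z] = E[N²] + E[P²]
E[N²] = Var(N) + E[N]² = 16 + 16 = 32
E[P²] = Var(P) + E[P]² = 9 + 4 = 13
E[Z] = 32 + 13 = 45

45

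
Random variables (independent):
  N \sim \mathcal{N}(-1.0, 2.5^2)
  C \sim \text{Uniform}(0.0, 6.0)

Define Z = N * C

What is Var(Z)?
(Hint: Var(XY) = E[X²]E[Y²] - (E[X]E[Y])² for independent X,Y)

Var(XY) = E[X²]E[Y²] - (E[X]E[Y])²
E[N] = -1, Var(N) = 6.25
E[C] = 3, Var(C) = 3
E[N²] = 6.25 + (-1)² = 7.25
E[C²] = 3 + 3² = 12
Var(Z) = 7.25*12 - (-1*3)²
= 87 - 9 = 78

78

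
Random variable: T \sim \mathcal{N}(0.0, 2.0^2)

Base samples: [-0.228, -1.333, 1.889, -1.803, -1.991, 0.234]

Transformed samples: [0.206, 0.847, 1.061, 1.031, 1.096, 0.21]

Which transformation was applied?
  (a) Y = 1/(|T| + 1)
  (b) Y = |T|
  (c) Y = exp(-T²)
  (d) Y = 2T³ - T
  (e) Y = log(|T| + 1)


Checking option (e) Y = log(|T| + 1):
  T = -0.228 -> Y = 0.206 ✓
  T = -1.333 -> Y = 0.847 ✓
  T = 1.889 -> Y = 1.061 ✓
All samples match this transformation.

(e) log(|T| + 1)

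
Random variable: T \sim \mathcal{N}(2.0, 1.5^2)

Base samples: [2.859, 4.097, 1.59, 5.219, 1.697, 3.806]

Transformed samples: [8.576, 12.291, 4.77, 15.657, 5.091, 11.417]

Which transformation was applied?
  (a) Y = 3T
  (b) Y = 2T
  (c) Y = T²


Checking option (a) Y = 3T:
  T = 2.859 -> Y = 8.576 ✓
  T = 4.097 -> Y = 12.291 ✓
  T = 1.59 -> Y = 4.77 ✓
All samples match this transformation.

(a) 3T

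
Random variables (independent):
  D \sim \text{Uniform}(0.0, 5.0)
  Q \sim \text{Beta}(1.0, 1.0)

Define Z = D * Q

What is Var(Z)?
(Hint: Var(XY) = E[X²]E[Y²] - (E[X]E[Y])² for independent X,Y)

Var(XY) = E[X²]E[Y²] - (E[X]E[Y])²
E[D] = 2.5, Var(D) = 2.0833333
E[Q] = 0.5, Var(Q) = 0.083333333
E[D²] = 2.0833333 + 2.5² = 8.3333333
E[Q²] = 0.083333333 + 0.5² = 0.33333333
Var(Z) = 8.3333333*0.33333333 - (2.5*0.5)²
= 2.7777778 - 1.5625 = 1.2152778

1.2152778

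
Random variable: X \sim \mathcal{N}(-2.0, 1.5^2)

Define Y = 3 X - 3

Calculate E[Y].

For Y = 3X - 3:
E[Y] = 3 * E[X] - 3
E[X] = -2.0 = -2
E[Y] = 3 * (-2) - 3 = -9

-9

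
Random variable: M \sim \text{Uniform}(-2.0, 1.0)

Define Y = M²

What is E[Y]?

E[M²] = Var(M) + (E[M])² = 0.75 + 0.25 = 1

1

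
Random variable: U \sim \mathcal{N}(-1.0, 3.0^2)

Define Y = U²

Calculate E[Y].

Using E[X²] = Var(X) + (E[X])²:
E[U] = -1
Var(U) = 3.0^2 = 9
E[U²] = 9 + (-1)² = 9 + 1 = 10

10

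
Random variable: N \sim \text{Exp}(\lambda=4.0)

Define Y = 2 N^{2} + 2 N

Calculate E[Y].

E[Y] = 2*E[N²] + 2*E[N]
E[N] = 0.25
E[N²] = Var(N) + (E[N])² = 0.0625 + 0.0625 = 0.125
E[Y] = 2*0.125 + 2*0.25 = 0.75

0.75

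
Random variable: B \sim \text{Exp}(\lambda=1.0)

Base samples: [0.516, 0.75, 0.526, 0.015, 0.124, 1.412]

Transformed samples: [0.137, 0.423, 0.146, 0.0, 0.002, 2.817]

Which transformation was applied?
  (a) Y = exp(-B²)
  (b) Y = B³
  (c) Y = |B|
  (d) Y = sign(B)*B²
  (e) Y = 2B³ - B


Checking option (b) Y = B³:
  B = 0.516 -> Y = 0.137 ✓
  B = 0.75 -> Y = 0.423 ✓
  B = 0.526 -> Y = 0.146 ✓
All samples match this transformation.

(b) B³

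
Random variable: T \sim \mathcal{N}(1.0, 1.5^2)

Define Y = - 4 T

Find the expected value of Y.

For Y = -4T:
E[Y] = -4 * E[T]
E[T] = 1.0 = 1
E[Y] = -4 * 1 = -4

-4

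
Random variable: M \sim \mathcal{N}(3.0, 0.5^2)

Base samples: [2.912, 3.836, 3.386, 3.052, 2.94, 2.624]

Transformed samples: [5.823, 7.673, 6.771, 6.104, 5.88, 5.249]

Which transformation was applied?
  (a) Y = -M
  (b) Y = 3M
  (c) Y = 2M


Checking option (c) Y = 2M:
  M = 2.912 -> Y = 5.823 ✓
  M = 3.836 -> Y = 7.673 ✓
  M = 3.386 -> Y = 6.771 ✓
All samples match this transformation.

(c) 2M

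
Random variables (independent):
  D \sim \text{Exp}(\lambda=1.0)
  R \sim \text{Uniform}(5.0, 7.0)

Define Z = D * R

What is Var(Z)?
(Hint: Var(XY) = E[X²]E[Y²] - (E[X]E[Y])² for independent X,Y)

Var(XY) = E[X²]E[Y²] - (E[X]E[Y])²
E[D] = 1, Var(D) = 1
E[R] = 6, Var(R) = 0.33333333
E[D²] = 1 + 1² = 2
E[R²] = 0.33333333 + 6² = 36.333333
Var(Z) = 2*36.333333 - (1*6)²
= 72.666667 - 36 = 36.666667

36.666667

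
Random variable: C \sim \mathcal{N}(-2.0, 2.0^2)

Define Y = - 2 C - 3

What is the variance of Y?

For Y = aC + b: Var(Y) = a² * Var(C)
Var(C) = 2.0^2 = 4
Var(Y) = (-2)² * 4 = 4 * 4 = 16

16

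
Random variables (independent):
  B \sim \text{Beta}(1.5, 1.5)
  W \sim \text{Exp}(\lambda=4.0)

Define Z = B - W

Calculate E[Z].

E[Z] = 1*E[B] - 1*E[W]
E[B] = 0.5
E[W] = 0.25
E[Z] = 1*0.5 - 1*0.25 = 0.25

0.25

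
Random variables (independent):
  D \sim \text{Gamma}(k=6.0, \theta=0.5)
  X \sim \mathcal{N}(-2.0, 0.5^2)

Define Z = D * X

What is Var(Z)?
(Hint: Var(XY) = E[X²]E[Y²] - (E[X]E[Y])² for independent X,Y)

Var(XY) = E[X²]E[Y²] - (E[X]E[Y])²
E[D] = 3, Var(D) = 1.5
E[X] = -2, Var(X) = 0.25
E[D²] = 1.5 + 3² = 10.5
E[X²] = 0.25 + (-2)² = 4.25
Var(Z) = 10.5*4.25 - (3*(-2))²
= 44.625 - 36 = 8.625

8.625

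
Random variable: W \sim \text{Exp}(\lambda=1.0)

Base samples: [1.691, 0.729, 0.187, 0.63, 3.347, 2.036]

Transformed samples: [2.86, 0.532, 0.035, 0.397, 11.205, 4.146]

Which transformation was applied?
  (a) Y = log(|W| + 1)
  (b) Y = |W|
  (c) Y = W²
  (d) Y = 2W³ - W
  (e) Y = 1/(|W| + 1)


Checking option (c) Y = W²:
  W = 1.691 -> Y = 2.86 ✓
  W = 0.729 -> Y = 0.532 ✓
  W = 0.187 -> Y = 0.035 ✓
All samples match this transformation.

(c) W²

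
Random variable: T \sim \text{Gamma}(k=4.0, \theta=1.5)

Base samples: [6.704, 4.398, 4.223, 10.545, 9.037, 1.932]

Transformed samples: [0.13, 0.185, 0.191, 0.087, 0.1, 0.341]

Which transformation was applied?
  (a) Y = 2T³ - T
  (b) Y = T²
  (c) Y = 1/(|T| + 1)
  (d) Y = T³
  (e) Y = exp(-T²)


Checking option (c) Y = 1/(|T| + 1):
  T = 6.704 -> Y = 0.13 ✓
  T = 4.398 -> Y = 0.185 ✓
  T = 4.223 -> Y = 0.191 ✓
All samples match this transformation.

(c) 1/(|T| + 1)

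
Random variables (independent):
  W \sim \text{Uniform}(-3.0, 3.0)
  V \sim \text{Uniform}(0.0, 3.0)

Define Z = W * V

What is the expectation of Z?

For independent RVs: E[XY] = E[X]*E[Y]
E[W] = 0
E[V] = 1.5
E[Z] = 0 * 1.5 = 0

0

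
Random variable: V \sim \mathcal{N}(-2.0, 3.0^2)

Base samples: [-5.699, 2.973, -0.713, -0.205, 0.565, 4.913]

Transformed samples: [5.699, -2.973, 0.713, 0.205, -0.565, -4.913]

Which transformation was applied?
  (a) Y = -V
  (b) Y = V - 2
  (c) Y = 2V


Checking option (a) Y = -V:
  V = -5.699 -> Y = 5.699 ✓
  V = 2.973 -> Y = -2.973 ✓
  V = -0.713 -> Y = 0.713 ✓
All samples match this transformation.

(a) -V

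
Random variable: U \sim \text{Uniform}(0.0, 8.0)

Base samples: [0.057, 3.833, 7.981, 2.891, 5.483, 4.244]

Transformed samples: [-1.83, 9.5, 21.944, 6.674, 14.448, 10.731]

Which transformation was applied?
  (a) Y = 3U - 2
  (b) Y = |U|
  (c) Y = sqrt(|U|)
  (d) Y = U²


Checking option (a) Y = 3U - 2:
  U = 0.057 -> Y = -1.83 ✓
  U = 3.833 -> Y = 9.5 ✓
  U = 7.981 -> Y = 21.944 ✓
All samples match this transformation.

(a) 3U - 2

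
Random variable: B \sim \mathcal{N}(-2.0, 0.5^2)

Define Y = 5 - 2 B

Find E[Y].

For Y = -2B + 5:
E[Y] = -2 * E[B] + 5
E[B] = -2.0 = -2
E[Y] = -2 * (-2) + 5 = 9

9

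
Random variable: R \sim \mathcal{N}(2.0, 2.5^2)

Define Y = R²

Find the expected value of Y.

E[R²] = Var(R) + (E[R])² = 6.25 + 4 = 10.25

10.25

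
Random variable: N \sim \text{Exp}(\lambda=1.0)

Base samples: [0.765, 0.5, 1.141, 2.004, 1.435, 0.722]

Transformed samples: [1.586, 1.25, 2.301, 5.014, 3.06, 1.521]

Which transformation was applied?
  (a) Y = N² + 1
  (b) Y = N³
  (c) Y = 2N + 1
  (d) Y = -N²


Checking option (a) Y = N² + 1:
  N = 0.765 -> Y = 1.586 ✓
  N = 0.5 -> Y = 1.25 ✓
  N = 1.141 -> Y = 2.301 ✓
All samples match this transformation.

(a) N² + 1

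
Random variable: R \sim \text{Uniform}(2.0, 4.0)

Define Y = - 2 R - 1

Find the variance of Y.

For Y = aR + b: Var(Y) = a² * Var(R)
Var(R) = (4 - 2)^2/12 = 0.33333333
Var(Y) = (-2)² * 0.33333333 = 4 * 0.33333333 = 1.3333333

1.3333333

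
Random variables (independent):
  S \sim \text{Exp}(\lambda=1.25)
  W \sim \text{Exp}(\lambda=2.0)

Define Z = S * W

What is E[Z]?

For independent RVs: E[XY] = E[X]*E[Y]
E[S] = 0.8
E[W] = 0.5
E[Z] = 0.8 * 0.5 = 0.4

0.4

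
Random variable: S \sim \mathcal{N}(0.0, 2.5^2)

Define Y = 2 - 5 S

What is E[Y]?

For Y = -5S + 2:
E[Y] = -5 * E[S] + 2
E[S] = 0.0 = 0
E[Y] = -5 * 0 + 2 = 2

2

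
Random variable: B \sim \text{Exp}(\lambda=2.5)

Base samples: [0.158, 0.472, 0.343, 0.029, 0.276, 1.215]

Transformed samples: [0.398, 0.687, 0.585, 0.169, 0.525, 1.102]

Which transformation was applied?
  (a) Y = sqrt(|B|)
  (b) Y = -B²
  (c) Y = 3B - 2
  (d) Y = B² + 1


Checking option (a) Y = sqrt(|B|):
  B = 0.158 -> Y = 0.398 ✓
  B = 0.472 -> Y = 0.687 ✓
  B = 0.343 -> Y = 0.585 ✓
All samples match this transformation.

(a) sqrt(|B|)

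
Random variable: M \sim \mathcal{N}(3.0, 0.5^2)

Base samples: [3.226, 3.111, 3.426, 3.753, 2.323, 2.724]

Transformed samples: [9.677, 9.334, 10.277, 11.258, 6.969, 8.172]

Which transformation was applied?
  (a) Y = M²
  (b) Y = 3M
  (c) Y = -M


Checking option (b) Y = 3M:
  M = 3.226 -> Y = 9.677 ✓
  M = 3.111 -> Y = 9.334 ✓
  M = 3.426 -> Y = 10.277 ✓
All samples match this transformation.

(b) 3M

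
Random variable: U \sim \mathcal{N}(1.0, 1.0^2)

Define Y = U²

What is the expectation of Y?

Using E[X²] = Var(X) + (E[X])²:
E[U] = 1
Var(U) = 1.0^2 = 1
E[U²] = 1 + 1² = 1 + 1 = 2

2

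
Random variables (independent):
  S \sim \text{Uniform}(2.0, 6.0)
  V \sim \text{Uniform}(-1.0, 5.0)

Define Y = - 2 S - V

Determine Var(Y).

For independent RVs: Var(aX + bY) = a²Var(X) + b²Var(Y)
Var(S) = 1.3333333
Var(V) = 3
Var(Y) = (-2)²*1.3333333 + (-1)²*3
= 4*1.3333333 + 1*3 = 8.3333333

8.3333333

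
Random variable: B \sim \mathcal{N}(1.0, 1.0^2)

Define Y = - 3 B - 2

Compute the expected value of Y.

For Y = -3B - 2:
E[Y] = -3 * E[B] - 2
E[B] = 1.0 = 1
E[Y] = -3 * 1 - 2 = -5

-5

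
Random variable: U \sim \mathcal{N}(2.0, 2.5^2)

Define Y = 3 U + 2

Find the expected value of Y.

For Y = 3U + 2:
E[Y] = 3 * E[U] + 2
E[U] = 2.0 = 2
E[Y] = 3 * 2 + 2 = 8

8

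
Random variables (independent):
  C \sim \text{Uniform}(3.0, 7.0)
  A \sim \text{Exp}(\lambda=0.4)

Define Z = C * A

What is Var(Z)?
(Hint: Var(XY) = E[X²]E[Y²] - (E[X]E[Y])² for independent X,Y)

Var(XY) = E[X²]E[Y²] - (E[X]E[Y])²
E[C] = 5, Var(C) = 1.3333333
E[A] = 2.5, Var(A) = 6.25
E[C²] = 1.3333333 + 5² = 26.333333
E[A²] = 6.25 + 2.5² = 12.5
Var(Z) = 26.333333*12.5 - (5*2.5)²
= 329.16667 - 156.25 = 172.91667

172.91667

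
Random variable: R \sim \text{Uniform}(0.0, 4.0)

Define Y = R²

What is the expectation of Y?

E[R²] = Var(R) + (E[R])² = 1.3333333 + 4 = 5.3333333

5.3333333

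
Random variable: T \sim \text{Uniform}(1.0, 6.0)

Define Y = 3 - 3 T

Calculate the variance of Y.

For Y = aT + b: Var(Y) = a² * Var(T)
Var(T) = (6 - 1)^2/12 = 2.0833333
Var(Y) = (-3)² * 2.0833333 = 9 * 2.0833333 = 18.75

18.75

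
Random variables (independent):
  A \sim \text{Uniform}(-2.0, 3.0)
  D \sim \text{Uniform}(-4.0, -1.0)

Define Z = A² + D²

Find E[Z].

E[Z] = E[A²] + E[D²]
E[A²] = Var(A) + E[A]² = 2.0833333 + 0.25 = 2.3333333
E[D²] = Var(D) + E[D]² = 0.75 + 6.25 = 7
E[Z] = 2.3333333 + 7 = 9.3333333

9.3333333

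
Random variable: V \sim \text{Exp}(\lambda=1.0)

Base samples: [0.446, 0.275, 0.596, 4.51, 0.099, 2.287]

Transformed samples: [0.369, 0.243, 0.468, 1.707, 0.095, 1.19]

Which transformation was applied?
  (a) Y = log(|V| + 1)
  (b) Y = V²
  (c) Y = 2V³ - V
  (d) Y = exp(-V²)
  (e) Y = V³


Checking option (a) Y = log(|V| + 1):
  V = 0.446 -> Y = 0.369 ✓
  V = 0.275 -> Y = 0.243 ✓
  V = 0.596 -> Y = 0.468 ✓
All samples match this transformation.

(a) log(|V| + 1)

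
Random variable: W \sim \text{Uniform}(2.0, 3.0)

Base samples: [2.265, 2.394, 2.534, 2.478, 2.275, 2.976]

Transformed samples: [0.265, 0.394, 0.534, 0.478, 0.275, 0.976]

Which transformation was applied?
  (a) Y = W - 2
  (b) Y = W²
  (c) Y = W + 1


Checking option (a) Y = W - 2:
  W = 2.265 -> Y = 0.265 ✓
  W = 2.394 -> Y = 0.394 ✓
  W = 2.534 -> Y = 0.534 ✓
All samples match this transformation.

(a) W - 2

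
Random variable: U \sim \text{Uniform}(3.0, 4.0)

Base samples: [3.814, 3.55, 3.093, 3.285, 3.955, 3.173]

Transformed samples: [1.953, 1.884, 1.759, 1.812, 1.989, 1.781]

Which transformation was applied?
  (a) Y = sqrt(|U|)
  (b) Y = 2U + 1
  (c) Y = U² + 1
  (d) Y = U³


Checking option (a) Y = sqrt(|U|):
  U = 3.814 -> Y = 1.953 ✓
  U = 3.55 -> Y = 1.884 ✓
  U = 3.093 -> Y = 1.759 ✓
All samples match this transformation.

(a) sqrt(|U|)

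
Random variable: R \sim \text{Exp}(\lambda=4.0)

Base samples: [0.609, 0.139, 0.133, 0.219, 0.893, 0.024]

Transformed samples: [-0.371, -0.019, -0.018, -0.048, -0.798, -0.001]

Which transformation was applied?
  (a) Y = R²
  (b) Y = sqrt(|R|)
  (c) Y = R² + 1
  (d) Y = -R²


Checking option (d) Y = -R²:
  R = 0.609 -> Y = -0.371 ✓
  R = 0.139 -> Y = -0.019 ✓
  R = 0.133 -> Y = -0.018 ✓
All samples match this transformation.

(d) -R²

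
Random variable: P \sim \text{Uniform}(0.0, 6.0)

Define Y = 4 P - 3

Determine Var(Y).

For Y = aP + b: Var(Y) = a² * Var(P)
Var(P) = (6 - 0)^2/12 = 3
Var(Y) = 4² * 3 = 16 * 3 = 48

48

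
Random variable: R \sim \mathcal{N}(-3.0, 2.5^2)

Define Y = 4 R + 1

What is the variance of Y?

For Y = aR + b: Var(Y) = a² * Var(R)
Var(R) = 2.5^2 = 6.25
Var(Y) = 4² * 6.25 = 16 * 6.25 = 100

100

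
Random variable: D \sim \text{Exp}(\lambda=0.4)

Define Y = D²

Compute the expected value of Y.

E[D²] = Var(D) + (E[D])² = 6.25 + 6.25 = 12.5

12.5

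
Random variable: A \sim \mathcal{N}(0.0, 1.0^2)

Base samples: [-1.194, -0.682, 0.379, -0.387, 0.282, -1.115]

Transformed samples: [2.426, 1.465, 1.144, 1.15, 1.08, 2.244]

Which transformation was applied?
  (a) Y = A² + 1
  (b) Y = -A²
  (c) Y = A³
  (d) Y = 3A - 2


Checking option (a) Y = A² + 1:
  A = -1.194 -> Y = 2.426 ✓
  A = -0.682 -> Y = 1.465 ✓
  A = 0.379 -> Y = 1.144 ✓
All samples match this transformation.

(a) A² + 1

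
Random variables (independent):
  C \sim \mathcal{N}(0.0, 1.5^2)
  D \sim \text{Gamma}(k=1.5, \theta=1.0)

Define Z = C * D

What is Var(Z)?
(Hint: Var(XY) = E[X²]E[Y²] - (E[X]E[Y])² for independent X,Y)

Var(XY) = E[X²]E[Y²] - (E[X]E[Y])²
E[C] = 0, Var(C) = 2.25
E[D] = 1.5, Var(D) = 1.5
E[C²] = 2.25 + 0² = 2.25
E[D²] = 1.5 + 1.5² = 3.75
Var(Z) = 2.25*3.75 - (0*1.5)²
= 8.4375 - 0 = 8.4375

8.4375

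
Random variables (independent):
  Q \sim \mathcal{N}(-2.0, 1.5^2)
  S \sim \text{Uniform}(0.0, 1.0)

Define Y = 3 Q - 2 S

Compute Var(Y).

For independent RVs: Var(aX + bY) = a²Var(X) + b²Var(Y)
Var(Q) = 2.25
Var(S) = 0.083333333
Var(Y) = 3²*2.25 + (-2)²*0.083333333
= 9*2.25 + 4*0.083333333 = 20.583333

20.583333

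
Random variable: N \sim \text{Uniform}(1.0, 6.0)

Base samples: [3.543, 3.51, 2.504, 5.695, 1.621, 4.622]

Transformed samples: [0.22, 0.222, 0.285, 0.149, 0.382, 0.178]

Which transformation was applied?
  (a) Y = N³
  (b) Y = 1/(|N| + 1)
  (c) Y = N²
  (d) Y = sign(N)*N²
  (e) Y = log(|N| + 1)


Checking option (b) Y = 1/(|N| + 1):
  N = 3.543 -> Y = 0.22 ✓
  N = 3.51 -> Y = 0.222 ✓
  N = 2.504 -> Y = 0.285 ✓
All samples match this transformation.

(b) 1/(|N| + 1)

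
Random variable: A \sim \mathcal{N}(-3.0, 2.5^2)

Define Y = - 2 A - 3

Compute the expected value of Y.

For Y = -2A - 3:
E[Y] = -2 * E[A] - 3
E[A] = -3.0 = -3
E[Y] = -2 * (-3) - 3 = 3

3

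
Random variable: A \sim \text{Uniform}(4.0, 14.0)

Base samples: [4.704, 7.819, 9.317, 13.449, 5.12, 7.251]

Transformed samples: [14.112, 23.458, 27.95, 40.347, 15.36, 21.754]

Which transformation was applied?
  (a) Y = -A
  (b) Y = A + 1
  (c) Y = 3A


Checking option (c) Y = 3A:
  A = 4.704 -> Y = 14.112 ✓
  A = 7.819 -> Y = 23.458 ✓
  A = 9.317 -> Y = 27.95 ✓
All samples match this transformation.

(c) 3A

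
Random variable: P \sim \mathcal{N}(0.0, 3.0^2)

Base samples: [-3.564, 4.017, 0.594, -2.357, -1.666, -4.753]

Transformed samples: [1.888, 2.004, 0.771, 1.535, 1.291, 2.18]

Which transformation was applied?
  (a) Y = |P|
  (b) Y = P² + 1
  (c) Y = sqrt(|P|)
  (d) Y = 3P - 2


Checking option (c) Y = sqrt(|P|):
  P = -3.564 -> Y = 1.888 ✓
  P = 4.017 -> Y = 2.004 ✓
  P = 0.594 -> Y = 0.771 ✓
All samples match this transformation.

(c) sqrt(|P|)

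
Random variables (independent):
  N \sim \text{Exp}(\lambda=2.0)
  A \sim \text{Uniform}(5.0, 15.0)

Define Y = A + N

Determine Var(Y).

For independent RVs: Var(aX + bY) = a²Var(X) + b²Var(Y)
Var(N) = 0.25
Var(A) = 8.3333333
Var(Y) = 1²*0.25 + 1²*8.3333333
= 1*0.25 + 1*8.3333333 = 8.5833333

8.5833333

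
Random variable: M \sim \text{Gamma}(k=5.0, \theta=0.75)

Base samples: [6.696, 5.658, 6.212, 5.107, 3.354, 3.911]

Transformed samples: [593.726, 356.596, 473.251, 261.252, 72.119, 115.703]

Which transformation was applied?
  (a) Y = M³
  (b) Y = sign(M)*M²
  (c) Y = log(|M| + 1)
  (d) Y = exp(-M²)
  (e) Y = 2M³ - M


Checking option (e) Y = 2M³ - M:
  M = 6.696 -> Y = 593.726 ✓
  M = 5.658 -> Y = 356.596 ✓
  M = 6.212 -> Y = 473.251 ✓
All samples match this transformation.

(e) 2M³ - M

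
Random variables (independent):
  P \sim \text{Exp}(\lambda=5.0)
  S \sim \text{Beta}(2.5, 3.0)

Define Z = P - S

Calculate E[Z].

E[Z] = 1*E[P] - 1*E[S]
E[P] = 0.2
E[S] = 0.45454545
E[Z] = 1*0.2 - 1*0.45454545 = -0.25454545

-0.25454545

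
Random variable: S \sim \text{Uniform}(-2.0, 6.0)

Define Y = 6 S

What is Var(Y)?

For Y = aS + b: Var(Y) = a² * Var(S)
Var(S) = (6 + 2)^2/12 = 5.3333333
Var(Y) = 6² * 5.3333333 = 36 * 5.3333333 = 192

192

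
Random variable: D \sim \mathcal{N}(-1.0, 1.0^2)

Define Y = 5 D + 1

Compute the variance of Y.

For Y = aD + b: Var(Y) = a² * Var(D)
Var(D) = 1.0^2 = 1
Var(Y) = 5² * 1 = 25 * 1 = 25

25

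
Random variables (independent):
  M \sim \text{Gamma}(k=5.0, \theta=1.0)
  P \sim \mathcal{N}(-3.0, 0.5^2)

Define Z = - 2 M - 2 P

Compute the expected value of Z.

E[Z] = -2*E[M] - 2*E[P]
E[M] = 5
E[P] = -3
E[Z] = -2*5 - 2*(-3) = -4

-4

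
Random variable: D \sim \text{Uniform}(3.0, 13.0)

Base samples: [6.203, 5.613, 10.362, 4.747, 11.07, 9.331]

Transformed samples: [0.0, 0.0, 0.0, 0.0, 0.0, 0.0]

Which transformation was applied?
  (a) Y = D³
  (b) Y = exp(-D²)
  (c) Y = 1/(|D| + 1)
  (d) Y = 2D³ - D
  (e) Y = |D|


Checking option (b) Y = exp(-D²):
  D = 6.203 -> Y = 0.0 ✓
  D = 5.613 -> Y = 0.0 ✓
  D = 10.362 -> Y = 0.0 ✓
All samples match this transformation.

(b) exp(-D²)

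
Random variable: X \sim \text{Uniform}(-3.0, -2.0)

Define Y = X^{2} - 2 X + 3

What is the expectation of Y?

E[Y] = 1*E[X²] - 2*E[X] + 3
E[X] = -2.5
E[X²] = Var(X) + (E[X])² = 0.083333333 + 6.25 = 6.3333333
E[Y] = 1*6.3333333 - 2*(-2.5) + 3 = 14.333333

14.333333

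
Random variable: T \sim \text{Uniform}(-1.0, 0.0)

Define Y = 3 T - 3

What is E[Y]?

For Y = 3T - 3:
E[Y] = 3 * E[T] - 3
E[T] = (-1 + 0)/2 = -0.5
E[Y] = 3 * (-0.5) - 3 = -4.5

-4.5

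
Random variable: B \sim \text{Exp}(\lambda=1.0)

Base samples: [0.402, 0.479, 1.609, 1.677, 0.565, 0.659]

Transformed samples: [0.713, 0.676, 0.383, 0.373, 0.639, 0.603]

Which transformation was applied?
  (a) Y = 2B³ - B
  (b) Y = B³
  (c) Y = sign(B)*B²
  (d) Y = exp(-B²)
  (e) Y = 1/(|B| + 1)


Checking option (e) Y = 1/(|B| + 1):
  B = 0.402 -> Y = 0.713 ✓
  B = 0.479 -> Y = 0.676 ✓
  B = 1.609 -> Y = 0.383 ✓
All samples match this transformation.

(e) 1/(|B| + 1)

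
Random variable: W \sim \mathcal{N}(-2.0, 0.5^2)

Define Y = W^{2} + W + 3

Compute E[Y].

E[Y] = 1*E[W²] + 1*E[W] + 3
E[W] = -2
E[W²] = Var(W) + (E[W])² = 0.25 + 4 = 4.25
E[Y] = 1*4.25 + 1*(-2) + 3 = 5.25

5.25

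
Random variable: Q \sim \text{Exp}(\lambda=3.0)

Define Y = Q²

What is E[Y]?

E[Q²] = Var(Q) + (E[Q])² = 0.11111111 + 0.11111111 = 0.22222222

0.22222222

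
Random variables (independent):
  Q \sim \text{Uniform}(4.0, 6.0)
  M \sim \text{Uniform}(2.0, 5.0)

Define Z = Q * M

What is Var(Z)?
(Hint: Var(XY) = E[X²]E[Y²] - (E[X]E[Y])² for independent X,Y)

Var(XY) = E[X²]E[Y²] - (E[X]E[Y])²
E[Q] = 5, Var(Q) = 0.33333333
E[M] = 3.5, Var(M) = 0.75
E[Q²] = 0.33333333 + 5² = 25.333333
E[M²] = 0.75 + 3.5² = 13
Var(Z) = 25.333333*13 - (5*3.5)²
= 329.33333 - 306.25 = 23.083333

23.083333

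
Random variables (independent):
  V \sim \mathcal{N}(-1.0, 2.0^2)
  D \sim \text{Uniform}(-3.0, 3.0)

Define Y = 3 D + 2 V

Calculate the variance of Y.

For independent RVs: Var(aX + bY) = a²Var(X) + b²Var(Y)
Var(V) = 4
Var(D) = 3
Var(Y) = 2²*4 + 3²*3
= 4*4 + 9*3 = 43

43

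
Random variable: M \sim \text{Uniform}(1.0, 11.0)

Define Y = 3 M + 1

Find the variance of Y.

For Y = aM + b: Var(Y) = a² * Var(M)
Var(M) = (11 - 1)^2/12 = 8.3333333
Var(Y) = 3² * 8.3333333 = 9 * 8.3333333 = 75

75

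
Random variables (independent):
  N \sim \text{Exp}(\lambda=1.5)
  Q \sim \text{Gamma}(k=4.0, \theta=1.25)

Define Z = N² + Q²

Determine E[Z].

E[Z] = E[N²] + E[Q²]
E[N²] = Var(N) + E[N]² = 0.44444444 + 0.44444444 = 0.88888889
E[Q²] = Var(Q) + E[Q]² = 6.25 + 25 = 31.25
E[Z] = 0.88888889 + 31.25 = 32.138889

32.138889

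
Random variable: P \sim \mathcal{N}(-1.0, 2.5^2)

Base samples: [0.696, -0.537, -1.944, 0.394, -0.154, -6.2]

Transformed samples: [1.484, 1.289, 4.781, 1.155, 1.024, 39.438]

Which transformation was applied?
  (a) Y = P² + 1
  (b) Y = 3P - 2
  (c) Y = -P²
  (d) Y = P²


Checking option (a) Y = P² + 1:
  P = 0.696 -> Y = 1.484 ✓
  P = -0.537 -> Y = 1.289 ✓
  P = -1.944 -> Y = 4.781 ✓
All samples match this transformation.

(a) P² + 1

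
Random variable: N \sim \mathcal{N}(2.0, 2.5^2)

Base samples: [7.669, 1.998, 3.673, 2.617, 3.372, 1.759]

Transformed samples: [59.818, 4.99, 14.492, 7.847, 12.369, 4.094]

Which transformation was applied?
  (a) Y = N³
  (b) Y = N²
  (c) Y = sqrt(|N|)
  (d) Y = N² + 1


Checking option (d) Y = N² + 1:
  N = 7.669 -> Y = 59.818 ✓
  N = 1.998 -> Y = 4.99 ✓
  N = 3.673 -> Y = 14.492 ✓
All samples match this transformation.

(d) N² + 1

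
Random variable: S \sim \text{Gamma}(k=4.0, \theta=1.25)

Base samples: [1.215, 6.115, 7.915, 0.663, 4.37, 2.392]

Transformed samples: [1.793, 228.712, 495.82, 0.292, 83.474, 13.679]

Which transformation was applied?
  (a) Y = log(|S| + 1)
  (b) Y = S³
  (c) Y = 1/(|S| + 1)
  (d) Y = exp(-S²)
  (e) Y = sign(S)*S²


Checking option (b) Y = S³:
  S = 1.215 -> Y = 1.793 ✓
  S = 6.115 -> Y = 228.712 ✓
  S = 7.915 -> Y = 495.82 ✓
All samples match this transformation.

(b) S³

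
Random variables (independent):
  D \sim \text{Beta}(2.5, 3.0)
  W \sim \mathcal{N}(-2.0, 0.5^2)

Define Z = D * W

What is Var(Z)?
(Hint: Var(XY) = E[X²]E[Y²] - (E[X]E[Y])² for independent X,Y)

Var(XY) = E[X²]E[Y²] - (E[X]E[Y])²
E[D] = 0.45454545, Var(D) = 0.038143675
E[W] = -2, Var(W) = 0.25
E[D²] = 0.038143675 + 0.45454545² = 0.24475524
E[W²] = 0.25 + (-2)² = 4.25
Var(Z) = 0.24475524*4.25 - (0.45454545*(-2))²
= 1.0402098 - 0.82644628 = 0.21376351

0.21376351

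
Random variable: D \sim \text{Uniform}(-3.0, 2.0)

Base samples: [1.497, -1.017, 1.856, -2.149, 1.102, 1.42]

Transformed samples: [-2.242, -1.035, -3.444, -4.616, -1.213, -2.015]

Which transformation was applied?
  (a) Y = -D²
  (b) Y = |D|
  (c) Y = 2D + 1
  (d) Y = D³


Checking option (a) Y = -D²:
  D = 1.497 -> Y = -2.242 ✓
  D = -1.017 -> Y = -1.035 ✓
  D = 1.856 -> Y = -3.444 ✓
All samples match this transformation.

(a) -D²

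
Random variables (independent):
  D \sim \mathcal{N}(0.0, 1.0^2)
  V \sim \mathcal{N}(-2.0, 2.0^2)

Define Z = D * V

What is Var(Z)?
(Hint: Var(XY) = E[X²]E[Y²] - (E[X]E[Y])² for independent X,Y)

Var(XY) = E[X²]E[Y²] - (E[X]E[Y])²
E[D] = 0, Var(D) = 1
E[V] = -2, Var(V) = 4
E[D²] = 1 + 0² = 1
E[V²] = 4 + (-2)² = 8
Var(Z) = 1*8 - (0*(-2))²
= 8 - 0 = 8

8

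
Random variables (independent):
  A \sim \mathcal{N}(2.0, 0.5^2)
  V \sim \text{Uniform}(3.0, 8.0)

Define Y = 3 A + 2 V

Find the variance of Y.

For independent RVs: Var(aX + bY) = a²Var(X) + b²Var(Y)
Var(A) = 0.25
Var(V) = 2.0833333
Var(Y) = 3²*0.25 + 2²*2.0833333
= 9*0.25 + 4*2.0833333 = 10.583333

10.583333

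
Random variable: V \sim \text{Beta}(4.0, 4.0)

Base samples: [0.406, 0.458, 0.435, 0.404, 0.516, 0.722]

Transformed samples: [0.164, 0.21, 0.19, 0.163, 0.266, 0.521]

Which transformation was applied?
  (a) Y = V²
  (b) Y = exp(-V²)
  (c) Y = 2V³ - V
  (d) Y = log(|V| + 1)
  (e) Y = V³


Checking option (a) Y = V²:
  V = 0.406 -> Y = 0.164 ✓
  V = 0.458 -> Y = 0.21 ✓
  V = 0.435 -> Y = 0.19 ✓
All samples match this transformation.

(a) V²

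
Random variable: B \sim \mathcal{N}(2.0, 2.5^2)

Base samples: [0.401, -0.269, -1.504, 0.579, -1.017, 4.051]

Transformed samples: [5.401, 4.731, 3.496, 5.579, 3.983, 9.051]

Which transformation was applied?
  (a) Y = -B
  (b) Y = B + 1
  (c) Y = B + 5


Checking option (c) Y = B + 5:
  B = 0.401 -> Y = 5.401 ✓
  B = -0.269 -> Y = 4.731 ✓
  B = -1.504 -> Y = 3.496 ✓
All samples match this transformation.

(c) B + 5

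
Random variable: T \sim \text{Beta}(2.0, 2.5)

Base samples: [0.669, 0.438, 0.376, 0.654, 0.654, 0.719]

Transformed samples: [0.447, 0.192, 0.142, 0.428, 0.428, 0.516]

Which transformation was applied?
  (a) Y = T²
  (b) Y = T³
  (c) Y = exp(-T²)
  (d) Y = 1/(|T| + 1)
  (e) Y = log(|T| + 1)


Checking option (a) Y = T²:
  T = 0.669 -> Y = 0.447 ✓
  T = 0.438 -> Y = 0.192 ✓
  T = 0.376 -> Y = 0.142 ✓
All samples match this transformation.

(a) T²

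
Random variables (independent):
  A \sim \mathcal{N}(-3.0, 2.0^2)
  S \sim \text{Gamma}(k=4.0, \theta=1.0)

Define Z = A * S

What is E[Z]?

For independent RVs: E[XY] = E[X]*E[Y]
E[A] = -3
E[S] = 4
E[Z] = -3 * 4 = -12

-12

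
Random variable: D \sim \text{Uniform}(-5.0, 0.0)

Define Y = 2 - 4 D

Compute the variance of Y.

For Y = aD + b: Var(Y) = a² * Var(D)
Var(D) = (0 + 5)^2/12 = 2.0833333
Var(Y) = (-4)² * 2.0833333 = 16 * 2.0833333 = 33.333333

33.333333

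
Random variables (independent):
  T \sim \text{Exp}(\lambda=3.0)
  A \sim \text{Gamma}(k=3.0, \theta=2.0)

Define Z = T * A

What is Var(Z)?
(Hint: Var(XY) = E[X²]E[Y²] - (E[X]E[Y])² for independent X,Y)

Var(XY) = E[X²]E[Y²] - (E[X]E[Y])²
E[T] = 0.33333333, Var(T) = 0.11111111
E[A] = 6, Var(A) = 12
E[T²] = 0.11111111 + 0.33333333² = 0.22222222
E[A²] = 12 + 6² = 48
Var(Z) = 0.22222222*48 - (0.33333333*6)²
= 10.666667 - 4 = 6.6666667

6.6666667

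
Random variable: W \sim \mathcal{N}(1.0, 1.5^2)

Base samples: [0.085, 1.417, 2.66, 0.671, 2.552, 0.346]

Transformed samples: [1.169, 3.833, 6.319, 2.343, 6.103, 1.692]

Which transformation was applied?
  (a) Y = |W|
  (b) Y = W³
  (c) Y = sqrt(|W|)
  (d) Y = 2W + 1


Checking option (d) Y = 2W + 1:
  W = 0.085 -> Y = 1.169 ✓
  W = 1.417 -> Y = 3.833 ✓
  W = 2.66 -> Y = 6.319 ✓
All samples match this transformation.

(d) 2W + 1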